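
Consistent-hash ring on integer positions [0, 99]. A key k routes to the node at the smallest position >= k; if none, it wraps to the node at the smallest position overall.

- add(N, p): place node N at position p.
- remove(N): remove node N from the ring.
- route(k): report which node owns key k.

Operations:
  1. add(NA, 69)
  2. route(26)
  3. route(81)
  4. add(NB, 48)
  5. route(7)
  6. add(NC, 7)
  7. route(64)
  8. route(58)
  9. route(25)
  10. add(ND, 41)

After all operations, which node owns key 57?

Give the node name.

Answer: NA

Derivation:
Op 1: add NA@69 -> ring=[69:NA]
Op 2: route key 26: smallest pos >= 26 is 69 -> NA
Op 3: route key 81: none >= 81, wrap to smallest pos 69 -> NA
Op 4: add NB@48 -> ring=[48:NB,69:NA]
Op 5: route key 7: smallest pos >= 7 is 48 -> NB
Op 6: add NC@7 -> ring=[7:NC,48:NB,69:NA]
Op 7: route key 64: smallest pos >= 64 is 69 -> NA
Op 8: route key 58: smallest pos >= 58 is 69 -> NA
Op 9: route key 25: smallest pos >= 25 is 48 -> NB
Op 10: add ND@41 -> ring=[7:NC,41:ND,48:NB,69:NA]
Final route key 57: smallest pos >= 57 is 69 -> NA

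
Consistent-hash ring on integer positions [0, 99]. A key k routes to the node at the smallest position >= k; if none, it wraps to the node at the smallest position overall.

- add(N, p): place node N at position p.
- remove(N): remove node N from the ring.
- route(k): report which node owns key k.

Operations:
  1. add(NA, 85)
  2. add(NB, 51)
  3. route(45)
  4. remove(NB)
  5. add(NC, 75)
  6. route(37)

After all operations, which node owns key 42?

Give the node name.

Answer: NC

Derivation:
Op 1: add NA@85 -> ring=[85:NA]
Op 2: add NB@51 -> ring=[51:NB,85:NA]
Op 3: route key 45: smallest pos >= 45 is 51 -> NB
Op 4: remove NB -> ring=[85:NA]
Op 5: add NC@75 -> ring=[75:NC,85:NA]
Op 6: route key 37: smallest pos >= 37 is 75 -> NC
Final route key 42: smallest pos >= 42 is 75 -> NC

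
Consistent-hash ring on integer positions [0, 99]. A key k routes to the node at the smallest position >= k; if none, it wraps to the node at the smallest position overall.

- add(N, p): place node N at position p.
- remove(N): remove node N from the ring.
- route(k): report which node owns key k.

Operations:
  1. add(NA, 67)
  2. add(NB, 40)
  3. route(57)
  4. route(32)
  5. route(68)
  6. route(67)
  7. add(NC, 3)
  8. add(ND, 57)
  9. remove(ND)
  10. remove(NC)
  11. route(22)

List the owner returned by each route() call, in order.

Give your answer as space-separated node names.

Answer: NA NB NB NA NB

Derivation:
Op 1: add NA@67 -> ring=[67:NA]
Op 2: add NB@40 -> ring=[40:NB,67:NA]
Op 3: route key 57: smallest pos >= 57 is 67 -> NA
Op 4: route key 32: smallest pos >= 32 is 40 -> NB
Op 5: route key 68: none >= 68, wrap to smallest pos 40 -> NB
Op 6: route key 67: smallest pos >= 67 is 67 -> NA
Op 7: add NC@3 -> ring=[3:NC,40:NB,67:NA]
Op 8: add ND@57 -> ring=[3:NC,40:NB,57:ND,67:NA]
Op 9: remove ND -> ring=[3:NC,40:NB,67:NA]
Op 10: remove NC -> ring=[40:NB,67:NA]
Op 11: route key 22: smallest pos >= 22 is 40 -> NB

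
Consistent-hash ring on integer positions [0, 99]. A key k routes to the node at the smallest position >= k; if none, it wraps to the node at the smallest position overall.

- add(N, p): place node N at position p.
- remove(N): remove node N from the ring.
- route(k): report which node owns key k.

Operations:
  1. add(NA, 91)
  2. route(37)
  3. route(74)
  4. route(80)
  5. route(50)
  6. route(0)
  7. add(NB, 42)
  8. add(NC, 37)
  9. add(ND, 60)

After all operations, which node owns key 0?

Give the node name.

Answer: NC

Derivation:
Op 1: add NA@91 -> ring=[91:NA]
Op 2: route key 37: smallest pos >= 37 is 91 -> NA
Op 3: route key 74: smallest pos >= 74 is 91 -> NA
Op 4: route key 80: smallest pos >= 80 is 91 -> NA
Op 5: route key 50: smallest pos >= 50 is 91 -> NA
Op 6: route key 0: smallest pos >= 0 is 91 -> NA
Op 7: add NB@42 -> ring=[42:NB,91:NA]
Op 8: add NC@37 -> ring=[37:NC,42:NB,91:NA]
Op 9: add ND@60 -> ring=[37:NC,42:NB,60:ND,91:NA]
Final route key 0: smallest pos >= 0 is 37 -> NC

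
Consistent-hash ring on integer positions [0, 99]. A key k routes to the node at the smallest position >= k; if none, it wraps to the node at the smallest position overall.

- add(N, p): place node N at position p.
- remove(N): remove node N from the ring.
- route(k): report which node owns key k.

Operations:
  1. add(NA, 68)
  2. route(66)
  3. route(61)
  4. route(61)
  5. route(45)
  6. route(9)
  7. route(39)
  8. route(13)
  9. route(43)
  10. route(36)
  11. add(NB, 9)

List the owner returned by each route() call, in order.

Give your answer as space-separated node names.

Answer: NA NA NA NA NA NA NA NA NA

Derivation:
Op 1: add NA@68 -> ring=[68:NA]
Op 2: route key 66: smallest pos >= 66 is 68 -> NA
Op 3: route key 61: smallest pos >= 61 is 68 -> NA
Op 4: route key 61: smallest pos >= 61 is 68 -> NA
Op 5: route key 45: smallest pos >= 45 is 68 -> NA
Op 6: route key 9: smallest pos >= 9 is 68 -> NA
Op 7: route key 39: smallest pos >= 39 is 68 -> NA
Op 8: route key 13: smallest pos >= 13 is 68 -> NA
Op 9: route key 43: smallest pos >= 43 is 68 -> NA
Op 10: route key 36: smallest pos >= 36 is 68 -> NA
Op 11: add NB@9 -> ring=[9:NB,68:NA]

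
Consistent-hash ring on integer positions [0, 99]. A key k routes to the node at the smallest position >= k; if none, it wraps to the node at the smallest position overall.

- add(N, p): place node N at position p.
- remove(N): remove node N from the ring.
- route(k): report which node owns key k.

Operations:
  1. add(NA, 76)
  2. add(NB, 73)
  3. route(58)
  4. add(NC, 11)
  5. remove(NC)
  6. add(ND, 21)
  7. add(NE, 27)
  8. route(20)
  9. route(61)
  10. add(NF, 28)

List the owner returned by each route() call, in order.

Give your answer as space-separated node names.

Answer: NB ND NB

Derivation:
Op 1: add NA@76 -> ring=[76:NA]
Op 2: add NB@73 -> ring=[73:NB,76:NA]
Op 3: route key 58: smallest pos >= 58 is 73 -> NB
Op 4: add NC@11 -> ring=[11:NC,73:NB,76:NA]
Op 5: remove NC -> ring=[73:NB,76:NA]
Op 6: add ND@21 -> ring=[21:ND,73:NB,76:NA]
Op 7: add NE@27 -> ring=[21:ND,27:NE,73:NB,76:NA]
Op 8: route key 20: smallest pos >= 20 is 21 -> ND
Op 9: route key 61: smallest pos >= 61 is 73 -> NB
Op 10: add NF@28 -> ring=[21:ND,27:NE,28:NF,73:NB,76:NA]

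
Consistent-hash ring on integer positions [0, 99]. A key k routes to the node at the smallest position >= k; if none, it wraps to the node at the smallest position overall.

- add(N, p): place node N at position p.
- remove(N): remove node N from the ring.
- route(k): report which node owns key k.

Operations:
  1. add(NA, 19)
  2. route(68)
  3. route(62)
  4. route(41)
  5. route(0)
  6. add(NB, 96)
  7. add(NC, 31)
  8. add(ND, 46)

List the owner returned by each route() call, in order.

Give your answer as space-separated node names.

Op 1: add NA@19 -> ring=[19:NA]
Op 2: route key 68: none >= 68, wrap to smallest pos 19 -> NA
Op 3: route key 62: none >= 62, wrap to smallest pos 19 -> NA
Op 4: route key 41: none >= 41, wrap to smallest pos 19 -> NA
Op 5: route key 0: smallest pos >= 0 is 19 -> NA
Op 6: add NB@96 -> ring=[19:NA,96:NB]
Op 7: add NC@31 -> ring=[19:NA,31:NC,96:NB]
Op 8: add ND@46 -> ring=[19:NA,31:NC,46:ND,96:NB]

Answer: NA NA NA NA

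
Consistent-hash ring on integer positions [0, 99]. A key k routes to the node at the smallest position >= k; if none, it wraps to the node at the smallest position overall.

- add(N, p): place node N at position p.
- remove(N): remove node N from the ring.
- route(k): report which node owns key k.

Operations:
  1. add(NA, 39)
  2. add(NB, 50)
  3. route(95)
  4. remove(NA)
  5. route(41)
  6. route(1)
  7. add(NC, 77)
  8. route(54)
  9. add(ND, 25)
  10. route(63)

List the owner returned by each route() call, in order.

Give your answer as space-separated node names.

Answer: NA NB NB NC NC

Derivation:
Op 1: add NA@39 -> ring=[39:NA]
Op 2: add NB@50 -> ring=[39:NA,50:NB]
Op 3: route key 95: none >= 95, wrap to smallest pos 39 -> NA
Op 4: remove NA -> ring=[50:NB]
Op 5: route key 41: smallest pos >= 41 is 50 -> NB
Op 6: route key 1: smallest pos >= 1 is 50 -> NB
Op 7: add NC@77 -> ring=[50:NB,77:NC]
Op 8: route key 54: smallest pos >= 54 is 77 -> NC
Op 9: add ND@25 -> ring=[25:ND,50:NB,77:NC]
Op 10: route key 63: smallest pos >= 63 is 77 -> NC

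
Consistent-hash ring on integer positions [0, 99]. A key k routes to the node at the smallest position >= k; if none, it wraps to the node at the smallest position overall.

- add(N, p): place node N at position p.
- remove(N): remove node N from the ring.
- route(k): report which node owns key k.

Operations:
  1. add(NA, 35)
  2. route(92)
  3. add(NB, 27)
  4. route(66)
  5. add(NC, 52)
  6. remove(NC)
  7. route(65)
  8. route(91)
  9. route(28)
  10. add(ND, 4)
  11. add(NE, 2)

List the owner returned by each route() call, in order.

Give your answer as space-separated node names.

Answer: NA NB NB NB NA

Derivation:
Op 1: add NA@35 -> ring=[35:NA]
Op 2: route key 92: none >= 92, wrap to smallest pos 35 -> NA
Op 3: add NB@27 -> ring=[27:NB,35:NA]
Op 4: route key 66: none >= 66, wrap to smallest pos 27 -> NB
Op 5: add NC@52 -> ring=[27:NB,35:NA,52:NC]
Op 6: remove NC -> ring=[27:NB,35:NA]
Op 7: route key 65: none >= 65, wrap to smallest pos 27 -> NB
Op 8: route key 91: none >= 91, wrap to smallest pos 27 -> NB
Op 9: route key 28: smallest pos >= 28 is 35 -> NA
Op 10: add ND@4 -> ring=[4:ND,27:NB,35:NA]
Op 11: add NE@2 -> ring=[2:NE,4:ND,27:NB,35:NA]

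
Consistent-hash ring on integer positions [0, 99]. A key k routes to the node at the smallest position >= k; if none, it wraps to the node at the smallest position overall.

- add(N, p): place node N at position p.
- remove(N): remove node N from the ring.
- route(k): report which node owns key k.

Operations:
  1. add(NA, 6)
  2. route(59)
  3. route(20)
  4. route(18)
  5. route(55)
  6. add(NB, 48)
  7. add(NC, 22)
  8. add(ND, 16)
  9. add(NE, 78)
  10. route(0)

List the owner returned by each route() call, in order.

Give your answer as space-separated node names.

Op 1: add NA@6 -> ring=[6:NA]
Op 2: route key 59: none >= 59, wrap to smallest pos 6 -> NA
Op 3: route key 20: none >= 20, wrap to smallest pos 6 -> NA
Op 4: route key 18: none >= 18, wrap to smallest pos 6 -> NA
Op 5: route key 55: none >= 55, wrap to smallest pos 6 -> NA
Op 6: add NB@48 -> ring=[6:NA,48:NB]
Op 7: add NC@22 -> ring=[6:NA,22:NC,48:NB]
Op 8: add ND@16 -> ring=[6:NA,16:ND,22:NC,48:NB]
Op 9: add NE@78 -> ring=[6:NA,16:ND,22:NC,48:NB,78:NE]
Op 10: route key 0: smallest pos >= 0 is 6 -> NA

Answer: NA NA NA NA NA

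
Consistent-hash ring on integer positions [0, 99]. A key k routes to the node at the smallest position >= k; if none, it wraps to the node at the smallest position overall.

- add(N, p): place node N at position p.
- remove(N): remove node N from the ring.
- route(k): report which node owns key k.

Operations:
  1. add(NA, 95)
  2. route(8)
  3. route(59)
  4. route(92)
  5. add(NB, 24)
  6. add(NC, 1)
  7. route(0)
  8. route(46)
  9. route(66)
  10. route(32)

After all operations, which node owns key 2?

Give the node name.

Op 1: add NA@95 -> ring=[95:NA]
Op 2: route key 8: smallest pos >= 8 is 95 -> NA
Op 3: route key 59: smallest pos >= 59 is 95 -> NA
Op 4: route key 92: smallest pos >= 92 is 95 -> NA
Op 5: add NB@24 -> ring=[24:NB,95:NA]
Op 6: add NC@1 -> ring=[1:NC,24:NB,95:NA]
Op 7: route key 0: smallest pos >= 0 is 1 -> NC
Op 8: route key 46: smallest pos >= 46 is 95 -> NA
Op 9: route key 66: smallest pos >= 66 is 95 -> NA
Op 10: route key 32: smallest pos >= 32 is 95 -> NA
Final route key 2: smallest pos >= 2 is 24 -> NB

Answer: NB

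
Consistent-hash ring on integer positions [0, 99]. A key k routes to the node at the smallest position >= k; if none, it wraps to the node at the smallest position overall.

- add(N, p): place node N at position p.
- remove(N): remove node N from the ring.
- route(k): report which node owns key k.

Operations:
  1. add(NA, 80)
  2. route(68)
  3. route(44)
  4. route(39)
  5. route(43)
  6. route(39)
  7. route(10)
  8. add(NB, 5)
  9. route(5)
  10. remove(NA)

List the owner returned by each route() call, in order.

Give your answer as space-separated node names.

Op 1: add NA@80 -> ring=[80:NA]
Op 2: route key 68: smallest pos >= 68 is 80 -> NA
Op 3: route key 44: smallest pos >= 44 is 80 -> NA
Op 4: route key 39: smallest pos >= 39 is 80 -> NA
Op 5: route key 43: smallest pos >= 43 is 80 -> NA
Op 6: route key 39: smallest pos >= 39 is 80 -> NA
Op 7: route key 10: smallest pos >= 10 is 80 -> NA
Op 8: add NB@5 -> ring=[5:NB,80:NA]
Op 9: route key 5: smallest pos >= 5 is 5 -> NB
Op 10: remove NA -> ring=[5:NB]

Answer: NA NA NA NA NA NA NB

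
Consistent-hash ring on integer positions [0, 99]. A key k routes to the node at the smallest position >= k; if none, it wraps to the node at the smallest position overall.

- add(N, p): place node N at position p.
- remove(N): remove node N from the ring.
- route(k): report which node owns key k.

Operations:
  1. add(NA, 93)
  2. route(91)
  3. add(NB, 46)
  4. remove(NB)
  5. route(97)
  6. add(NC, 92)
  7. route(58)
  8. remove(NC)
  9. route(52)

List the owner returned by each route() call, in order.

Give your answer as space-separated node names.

Answer: NA NA NC NA

Derivation:
Op 1: add NA@93 -> ring=[93:NA]
Op 2: route key 91: smallest pos >= 91 is 93 -> NA
Op 3: add NB@46 -> ring=[46:NB,93:NA]
Op 4: remove NB -> ring=[93:NA]
Op 5: route key 97: none >= 97, wrap to smallest pos 93 -> NA
Op 6: add NC@92 -> ring=[92:NC,93:NA]
Op 7: route key 58: smallest pos >= 58 is 92 -> NC
Op 8: remove NC -> ring=[93:NA]
Op 9: route key 52: smallest pos >= 52 is 93 -> NA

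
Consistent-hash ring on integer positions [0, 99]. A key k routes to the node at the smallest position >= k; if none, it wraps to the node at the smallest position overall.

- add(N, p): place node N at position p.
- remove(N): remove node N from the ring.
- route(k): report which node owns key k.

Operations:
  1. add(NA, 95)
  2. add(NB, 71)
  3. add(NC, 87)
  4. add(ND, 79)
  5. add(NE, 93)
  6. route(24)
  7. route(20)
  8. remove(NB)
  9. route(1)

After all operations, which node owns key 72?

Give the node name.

Answer: ND

Derivation:
Op 1: add NA@95 -> ring=[95:NA]
Op 2: add NB@71 -> ring=[71:NB,95:NA]
Op 3: add NC@87 -> ring=[71:NB,87:NC,95:NA]
Op 4: add ND@79 -> ring=[71:NB,79:ND,87:NC,95:NA]
Op 5: add NE@93 -> ring=[71:NB,79:ND,87:NC,93:NE,95:NA]
Op 6: route key 24: smallest pos >= 24 is 71 -> NB
Op 7: route key 20: smallest pos >= 20 is 71 -> NB
Op 8: remove NB -> ring=[79:ND,87:NC,93:NE,95:NA]
Op 9: route key 1: smallest pos >= 1 is 79 -> ND
Final route key 72: smallest pos >= 72 is 79 -> ND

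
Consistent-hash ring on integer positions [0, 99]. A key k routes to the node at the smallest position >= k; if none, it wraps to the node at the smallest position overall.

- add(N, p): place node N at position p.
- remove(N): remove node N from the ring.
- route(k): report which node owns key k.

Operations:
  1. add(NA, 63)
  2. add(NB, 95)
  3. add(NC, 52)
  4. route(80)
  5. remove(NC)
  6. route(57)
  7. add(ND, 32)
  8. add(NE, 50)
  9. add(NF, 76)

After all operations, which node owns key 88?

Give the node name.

Op 1: add NA@63 -> ring=[63:NA]
Op 2: add NB@95 -> ring=[63:NA,95:NB]
Op 3: add NC@52 -> ring=[52:NC,63:NA,95:NB]
Op 4: route key 80: smallest pos >= 80 is 95 -> NB
Op 5: remove NC -> ring=[63:NA,95:NB]
Op 6: route key 57: smallest pos >= 57 is 63 -> NA
Op 7: add ND@32 -> ring=[32:ND,63:NA,95:NB]
Op 8: add NE@50 -> ring=[32:ND,50:NE,63:NA,95:NB]
Op 9: add NF@76 -> ring=[32:ND,50:NE,63:NA,76:NF,95:NB]
Final route key 88: smallest pos >= 88 is 95 -> NB

Answer: NB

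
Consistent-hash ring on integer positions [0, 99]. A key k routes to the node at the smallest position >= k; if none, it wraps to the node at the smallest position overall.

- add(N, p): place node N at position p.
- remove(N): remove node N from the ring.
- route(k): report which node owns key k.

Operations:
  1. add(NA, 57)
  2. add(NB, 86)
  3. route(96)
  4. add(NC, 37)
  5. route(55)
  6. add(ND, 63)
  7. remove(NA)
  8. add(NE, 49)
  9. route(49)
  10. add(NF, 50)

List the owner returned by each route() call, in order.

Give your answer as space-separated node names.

Op 1: add NA@57 -> ring=[57:NA]
Op 2: add NB@86 -> ring=[57:NA,86:NB]
Op 3: route key 96: none >= 96, wrap to smallest pos 57 -> NA
Op 4: add NC@37 -> ring=[37:NC,57:NA,86:NB]
Op 5: route key 55: smallest pos >= 55 is 57 -> NA
Op 6: add ND@63 -> ring=[37:NC,57:NA,63:ND,86:NB]
Op 7: remove NA -> ring=[37:NC,63:ND,86:NB]
Op 8: add NE@49 -> ring=[37:NC,49:NE,63:ND,86:NB]
Op 9: route key 49: smallest pos >= 49 is 49 -> NE
Op 10: add NF@50 -> ring=[37:NC,49:NE,50:NF,63:ND,86:NB]

Answer: NA NA NE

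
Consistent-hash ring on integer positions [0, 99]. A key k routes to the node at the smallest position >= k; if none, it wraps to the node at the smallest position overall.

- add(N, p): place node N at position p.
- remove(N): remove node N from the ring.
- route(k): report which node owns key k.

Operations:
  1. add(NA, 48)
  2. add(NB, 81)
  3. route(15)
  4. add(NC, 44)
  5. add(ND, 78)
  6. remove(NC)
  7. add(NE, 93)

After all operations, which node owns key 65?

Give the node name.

Op 1: add NA@48 -> ring=[48:NA]
Op 2: add NB@81 -> ring=[48:NA,81:NB]
Op 3: route key 15: smallest pos >= 15 is 48 -> NA
Op 4: add NC@44 -> ring=[44:NC,48:NA,81:NB]
Op 5: add ND@78 -> ring=[44:NC,48:NA,78:ND,81:NB]
Op 6: remove NC -> ring=[48:NA,78:ND,81:NB]
Op 7: add NE@93 -> ring=[48:NA,78:ND,81:NB,93:NE]
Final route key 65: smallest pos >= 65 is 78 -> ND

Answer: ND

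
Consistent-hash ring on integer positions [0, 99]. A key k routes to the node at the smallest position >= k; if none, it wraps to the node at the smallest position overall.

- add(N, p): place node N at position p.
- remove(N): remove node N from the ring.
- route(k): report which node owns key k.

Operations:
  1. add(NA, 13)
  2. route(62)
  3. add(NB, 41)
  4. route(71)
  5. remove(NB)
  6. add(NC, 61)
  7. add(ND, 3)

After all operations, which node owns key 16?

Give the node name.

Op 1: add NA@13 -> ring=[13:NA]
Op 2: route key 62: none >= 62, wrap to smallest pos 13 -> NA
Op 3: add NB@41 -> ring=[13:NA,41:NB]
Op 4: route key 71: none >= 71, wrap to smallest pos 13 -> NA
Op 5: remove NB -> ring=[13:NA]
Op 6: add NC@61 -> ring=[13:NA,61:NC]
Op 7: add ND@3 -> ring=[3:ND,13:NA,61:NC]
Final route key 16: smallest pos >= 16 is 61 -> NC

Answer: NC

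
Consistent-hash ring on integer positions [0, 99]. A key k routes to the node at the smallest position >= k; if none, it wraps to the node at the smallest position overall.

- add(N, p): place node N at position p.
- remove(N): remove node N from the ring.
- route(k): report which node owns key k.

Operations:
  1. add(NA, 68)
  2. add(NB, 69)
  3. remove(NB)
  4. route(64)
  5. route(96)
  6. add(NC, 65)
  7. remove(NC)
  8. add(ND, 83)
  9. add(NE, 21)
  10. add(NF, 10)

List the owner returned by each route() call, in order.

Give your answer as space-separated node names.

Answer: NA NA

Derivation:
Op 1: add NA@68 -> ring=[68:NA]
Op 2: add NB@69 -> ring=[68:NA,69:NB]
Op 3: remove NB -> ring=[68:NA]
Op 4: route key 64: smallest pos >= 64 is 68 -> NA
Op 5: route key 96: none >= 96, wrap to smallest pos 68 -> NA
Op 6: add NC@65 -> ring=[65:NC,68:NA]
Op 7: remove NC -> ring=[68:NA]
Op 8: add ND@83 -> ring=[68:NA,83:ND]
Op 9: add NE@21 -> ring=[21:NE,68:NA,83:ND]
Op 10: add NF@10 -> ring=[10:NF,21:NE,68:NA,83:ND]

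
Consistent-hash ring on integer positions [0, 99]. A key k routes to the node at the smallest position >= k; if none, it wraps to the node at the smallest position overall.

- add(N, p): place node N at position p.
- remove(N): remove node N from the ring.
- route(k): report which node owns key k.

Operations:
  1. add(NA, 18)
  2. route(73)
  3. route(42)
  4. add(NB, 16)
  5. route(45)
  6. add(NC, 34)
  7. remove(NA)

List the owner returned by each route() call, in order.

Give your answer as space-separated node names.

Answer: NA NA NB

Derivation:
Op 1: add NA@18 -> ring=[18:NA]
Op 2: route key 73: none >= 73, wrap to smallest pos 18 -> NA
Op 3: route key 42: none >= 42, wrap to smallest pos 18 -> NA
Op 4: add NB@16 -> ring=[16:NB,18:NA]
Op 5: route key 45: none >= 45, wrap to smallest pos 16 -> NB
Op 6: add NC@34 -> ring=[16:NB,18:NA,34:NC]
Op 7: remove NA -> ring=[16:NB,34:NC]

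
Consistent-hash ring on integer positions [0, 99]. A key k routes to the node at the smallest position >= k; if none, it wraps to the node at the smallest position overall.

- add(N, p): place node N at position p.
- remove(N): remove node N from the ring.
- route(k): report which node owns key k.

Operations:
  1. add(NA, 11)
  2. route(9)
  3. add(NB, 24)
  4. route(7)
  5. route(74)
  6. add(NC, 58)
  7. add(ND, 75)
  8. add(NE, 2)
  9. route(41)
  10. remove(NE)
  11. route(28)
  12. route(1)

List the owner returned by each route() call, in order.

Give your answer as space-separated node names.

Answer: NA NA NA NC NC NA

Derivation:
Op 1: add NA@11 -> ring=[11:NA]
Op 2: route key 9: smallest pos >= 9 is 11 -> NA
Op 3: add NB@24 -> ring=[11:NA,24:NB]
Op 4: route key 7: smallest pos >= 7 is 11 -> NA
Op 5: route key 74: none >= 74, wrap to smallest pos 11 -> NA
Op 6: add NC@58 -> ring=[11:NA,24:NB,58:NC]
Op 7: add ND@75 -> ring=[11:NA,24:NB,58:NC,75:ND]
Op 8: add NE@2 -> ring=[2:NE,11:NA,24:NB,58:NC,75:ND]
Op 9: route key 41: smallest pos >= 41 is 58 -> NC
Op 10: remove NE -> ring=[11:NA,24:NB,58:NC,75:ND]
Op 11: route key 28: smallest pos >= 28 is 58 -> NC
Op 12: route key 1: smallest pos >= 1 is 11 -> NA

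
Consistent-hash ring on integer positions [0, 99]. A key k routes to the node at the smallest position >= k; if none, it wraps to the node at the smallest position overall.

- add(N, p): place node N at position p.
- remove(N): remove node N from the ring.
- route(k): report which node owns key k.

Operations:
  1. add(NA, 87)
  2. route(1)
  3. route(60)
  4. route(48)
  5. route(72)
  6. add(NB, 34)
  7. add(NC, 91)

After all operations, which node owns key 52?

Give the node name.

Op 1: add NA@87 -> ring=[87:NA]
Op 2: route key 1: smallest pos >= 1 is 87 -> NA
Op 3: route key 60: smallest pos >= 60 is 87 -> NA
Op 4: route key 48: smallest pos >= 48 is 87 -> NA
Op 5: route key 72: smallest pos >= 72 is 87 -> NA
Op 6: add NB@34 -> ring=[34:NB,87:NA]
Op 7: add NC@91 -> ring=[34:NB,87:NA,91:NC]
Final route key 52: smallest pos >= 52 is 87 -> NA

Answer: NA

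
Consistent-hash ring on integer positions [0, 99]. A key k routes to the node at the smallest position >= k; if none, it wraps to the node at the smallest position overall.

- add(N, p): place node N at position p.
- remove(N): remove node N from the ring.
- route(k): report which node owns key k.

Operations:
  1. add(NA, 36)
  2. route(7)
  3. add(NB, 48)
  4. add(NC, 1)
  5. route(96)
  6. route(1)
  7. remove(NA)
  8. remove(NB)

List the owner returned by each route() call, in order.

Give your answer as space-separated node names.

Op 1: add NA@36 -> ring=[36:NA]
Op 2: route key 7: smallest pos >= 7 is 36 -> NA
Op 3: add NB@48 -> ring=[36:NA,48:NB]
Op 4: add NC@1 -> ring=[1:NC,36:NA,48:NB]
Op 5: route key 96: none >= 96, wrap to smallest pos 1 -> NC
Op 6: route key 1: smallest pos >= 1 is 1 -> NC
Op 7: remove NA -> ring=[1:NC,48:NB]
Op 8: remove NB -> ring=[1:NC]

Answer: NA NC NC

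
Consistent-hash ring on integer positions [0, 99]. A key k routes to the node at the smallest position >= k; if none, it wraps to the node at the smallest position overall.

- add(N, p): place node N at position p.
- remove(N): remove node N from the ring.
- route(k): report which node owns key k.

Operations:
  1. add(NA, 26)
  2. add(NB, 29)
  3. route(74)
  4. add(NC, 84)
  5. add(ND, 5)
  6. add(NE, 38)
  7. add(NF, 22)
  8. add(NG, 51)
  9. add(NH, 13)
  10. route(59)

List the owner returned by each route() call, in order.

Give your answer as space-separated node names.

Answer: NA NC

Derivation:
Op 1: add NA@26 -> ring=[26:NA]
Op 2: add NB@29 -> ring=[26:NA,29:NB]
Op 3: route key 74: none >= 74, wrap to smallest pos 26 -> NA
Op 4: add NC@84 -> ring=[26:NA,29:NB,84:NC]
Op 5: add ND@5 -> ring=[5:ND,26:NA,29:NB,84:NC]
Op 6: add NE@38 -> ring=[5:ND,26:NA,29:NB,38:NE,84:NC]
Op 7: add NF@22 -> ring=[5:ND,22:NF,26:NA,29:NB,38:NE,84:NC]
Op 8: add NG@51 -> ring=[5:ND,22:NF,26:NA,29:NB,38:NE,51:NG,84:NC]
Op 9: add NH@13 -> ring=[5:ND,13:NH,22:NF,26:NA,29:NB,38:NE,51:NG,84:NC]
Op 10: route key 59: smallest pos >= 59 is 84 -> NC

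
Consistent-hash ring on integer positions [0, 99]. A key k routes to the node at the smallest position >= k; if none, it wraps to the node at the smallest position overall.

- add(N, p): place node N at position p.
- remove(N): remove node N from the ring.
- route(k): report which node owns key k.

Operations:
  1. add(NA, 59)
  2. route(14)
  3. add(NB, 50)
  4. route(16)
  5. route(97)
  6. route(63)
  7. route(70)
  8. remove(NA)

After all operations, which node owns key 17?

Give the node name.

Op 1: add NA@59 -> ring=[59:NA]
Op 2: route key 14: smallest pos >= 14 is 59 -> NA
Op 3: add NB@50 -> ring=[50:NB,59:NA]
Op 4: route key 16: smallest pos >= 16 is 50 -> NB
Op 5: route key 97: none >= 97, wrap to smallest pos 50 -> NB
Op 6: route key 63: none >= 63, wrap to smallest pos 50 -> NB
Op 7: route key 70: none >= 70, wrap to smallest pos 50 -> NB
Op 8: remove NA -> ring=[50:NB]
Final route key 17: smallest pos >= 17 is 50 -> NB

Answer: NB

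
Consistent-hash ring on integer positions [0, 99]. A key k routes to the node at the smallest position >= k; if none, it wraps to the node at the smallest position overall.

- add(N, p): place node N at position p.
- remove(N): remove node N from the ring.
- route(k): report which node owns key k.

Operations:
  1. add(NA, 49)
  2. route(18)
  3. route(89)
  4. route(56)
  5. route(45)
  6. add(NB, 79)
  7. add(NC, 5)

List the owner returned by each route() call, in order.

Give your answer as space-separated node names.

Op 1: add NA@49 -> ring=[49:NA]
Op 2: route key 18: smallest pos >= 18 is 49 -> NA
Op 3: route key 89: none >= 89, wrap to smallest pos 49 -> NA
Op 4: route key 56: none >= 56, wrap to smallest pos 49 -> NA
Op 5: route key 45: smallest pos >= 45 is 49 -> NA
Op 6: add NB@79 -> ring=[49:NA,79:NB]
Op 7: add NC@5 -> ring=[5:NC,49:NA,79:NB]

Answer: NA NA NA NA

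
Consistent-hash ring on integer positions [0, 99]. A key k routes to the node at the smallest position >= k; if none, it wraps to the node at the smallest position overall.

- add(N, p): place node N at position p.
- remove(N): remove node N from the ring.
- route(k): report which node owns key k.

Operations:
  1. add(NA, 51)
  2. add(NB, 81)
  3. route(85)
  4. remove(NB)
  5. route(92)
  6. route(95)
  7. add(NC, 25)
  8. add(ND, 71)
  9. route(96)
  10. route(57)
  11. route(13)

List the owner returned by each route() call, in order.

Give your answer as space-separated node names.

Answer: NA NA NA NC ND NC

Derivation:
Op 1: add NA@51 -> ring=[51:NA]
Op 2: add NB@81 -> ring=[51:NA,81:NB]
Op 3: route key 85: none >= 85, wrap to smallest pos 51 -> NA
Op 4: remove NB -> ring=[51:NA]
Op 5: route key 92: none >= 92, wrap to smallest pos 51 -> NA
Op 6: route key 95: none >= 95, wrap to smallest pos 51 -> NA
Op 7: add NC@25 -> ring=[25:NC,51:NA]
Op 8: add ND@71 -> ring=[25:NC,51:NA,71:ND]
Op 9: route key 96: none >= 96, wrap to smallest pos 25 -> NC
Op 10: route key 57: smallest pos >= 57 is 71 -> ND
Op 11: route key 13: smallest pos >= 13 is 25 -> NC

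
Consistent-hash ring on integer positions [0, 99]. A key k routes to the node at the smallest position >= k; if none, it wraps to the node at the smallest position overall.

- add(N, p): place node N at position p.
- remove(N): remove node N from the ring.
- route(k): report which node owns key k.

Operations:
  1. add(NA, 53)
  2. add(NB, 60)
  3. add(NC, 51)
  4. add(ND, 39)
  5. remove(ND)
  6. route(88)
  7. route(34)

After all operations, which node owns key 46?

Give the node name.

Answer: NC

Derivation:
Op 1: add NA@53 -> ring=[53:NA]
Op 2: add NB@60 -> ring=[53:NA,60:NB]
Op 3: add NC@51 -> ring=[51:NC,53:NA,60:NB]
Op 4: add ND@39 -> ring=[39:ND,51:NC,53:NA,60:NB]
Op 5: remove ND -> ring=[51:NC,53:NA,60:NB]
Op 6: route key 88: none >= 88, wrap to smallest pos 51 -> NC
Op 7: route key 34: smallest pos >= 34 is 51 -> NC
Final route key 46: smallest pos >= 46 is 51 -> NC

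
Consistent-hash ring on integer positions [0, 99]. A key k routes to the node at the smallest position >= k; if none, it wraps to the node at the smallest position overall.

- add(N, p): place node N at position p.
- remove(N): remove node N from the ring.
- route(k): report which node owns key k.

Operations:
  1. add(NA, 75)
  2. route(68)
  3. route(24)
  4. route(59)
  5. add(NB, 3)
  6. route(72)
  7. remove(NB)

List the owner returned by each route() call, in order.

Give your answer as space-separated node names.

Op 1: add NA@75 -> ring=[75:NA]
Op 2: route key 68: smallest pos >= 68 is 75 -> NA
Op 3: route key 24: smallest pos >= 24 is 75 -> NA
Op 4: route key 59: smallest pos >= 59 is 75 -> NA
Op 5: add NB@3 -> ring=[3:NB,75:NA]
Op 6: route key 72: smallest pos >= 72 is 75 -> NA
Op 7: remove NB -> ring=[75:NA]

Answer: NA NA NA NA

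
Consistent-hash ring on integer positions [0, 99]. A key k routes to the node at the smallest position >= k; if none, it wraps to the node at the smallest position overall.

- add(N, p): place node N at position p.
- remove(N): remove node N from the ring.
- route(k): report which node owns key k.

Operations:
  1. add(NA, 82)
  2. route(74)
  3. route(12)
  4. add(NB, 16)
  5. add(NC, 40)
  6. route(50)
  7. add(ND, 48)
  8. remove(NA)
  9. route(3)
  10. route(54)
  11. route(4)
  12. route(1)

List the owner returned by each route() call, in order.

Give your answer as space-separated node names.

Op 1: add NA@82 -> ring=[82:NA]
Op 2: route key 74: smallest pos >= 74 is 82 -> NA
Op 3: route key 12: smallest pos >= 12 is 82 -> NA
Op 4: add NB@16 -> ring=[16:NB,82:NA]
Op 5: add NC@40 -> ring=[16:NB,40:NC,82:NA]
Op 6: route key 50: smallest pos >= 50 is 82 -> NA
Op 7: add ND@48 -> ring=[16:NB,40:NC,48:ND,82:NA]
Op 8: remove NA -> ring=[16:NB,40:NC,48:ND]
Op 9: route key 3: smallest pos >= 3 is 16 -> NB
Op 10: route key 54: none >= 54, wrap to smallest pos 16 -> NB
Op 11: route key 4: smallest pos >= 4 is 16 -> NB
Op 12: route key 1: smallest pos >= 1 is 16 -> NB

Answer: NA NA NA NB NB NB NB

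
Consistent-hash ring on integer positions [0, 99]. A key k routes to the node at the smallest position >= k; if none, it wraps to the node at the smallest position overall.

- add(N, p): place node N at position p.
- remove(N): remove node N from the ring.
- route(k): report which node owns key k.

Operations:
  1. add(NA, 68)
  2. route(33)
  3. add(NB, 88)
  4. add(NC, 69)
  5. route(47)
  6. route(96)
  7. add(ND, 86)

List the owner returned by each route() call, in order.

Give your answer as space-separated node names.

Answer: NA NA NA

Derivation:
Op 1: add NA@68 -> ring=[68:NA]
Op 2: route key 33: smallest pos >= 33 is 68 -> NA
Op 3: add NB@88 -> ring=[68:NA,88:NB]
Op 4: add NC@69 -> ring=[68:NA,69:NC,88:NB]
Op 5: route key 47: smallest pos >= 47 is 68 -> NA
Op 6: route key 96: none >= 96, wrap to smallest pos 68 -> NA
Op 7: add ND@86 -> ring=[68:NA,69:NC,86:ND,88:NB]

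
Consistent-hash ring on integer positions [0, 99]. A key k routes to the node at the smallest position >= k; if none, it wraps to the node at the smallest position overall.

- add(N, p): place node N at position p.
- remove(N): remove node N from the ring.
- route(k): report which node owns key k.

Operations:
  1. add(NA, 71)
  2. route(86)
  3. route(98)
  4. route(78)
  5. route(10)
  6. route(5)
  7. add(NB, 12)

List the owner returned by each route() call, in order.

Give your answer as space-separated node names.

Answer: NA NA NA NA NA

Derivation:
Op 1: add NA@71 -> ring=[71:NA]
Op 2: route key 86: none >= 86, wrap to smallest pos 71 -> NA
Op 3: route key 98: none >= 98, wrap to smallest pos 71 -> NA
Op 4: route key 78: none >= 78, wrap to smallest pos 71 -> NA
Op 5: route key 10: smallest pos >= 10 is 71 -> NA
Op 6: route key 5: smallest pos >= 5 is 71 -> NA
Op 7: add NB@12 -> ring=[12:NB,71:NA]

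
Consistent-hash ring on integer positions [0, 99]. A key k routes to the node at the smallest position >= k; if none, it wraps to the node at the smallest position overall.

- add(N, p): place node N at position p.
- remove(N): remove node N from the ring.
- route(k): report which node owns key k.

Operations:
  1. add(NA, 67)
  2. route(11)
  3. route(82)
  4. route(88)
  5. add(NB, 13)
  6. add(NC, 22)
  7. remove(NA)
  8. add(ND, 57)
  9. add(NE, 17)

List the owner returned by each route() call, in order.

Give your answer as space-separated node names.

Op 1: add NA@67 -> ring=[67:NA]
Op 2: route key 11: smallest pos >= 11 is 67 -> NA
Op 3: route key 82: none >= 82, wrap to smallest pos 67 -> NA
Op 4: route key 88: none >= 88, wrap to smallest pos 67 -> NA
Op 5: add NB@13 -> ring=[13:NB,67:NA]
Op 6: add NC@22 -> ring=[13:NB,22:NC,67:NA]
Op 7: remove NA -> ring=[13:NB,22:NC]
Op 8: add ND@57 -> ring=[13:NB,22:NC,57:ND]
Op 9: add NE@17 -> ring=[13:NB,17:NE,22:NC,57:ND]

Answer: NA NA NA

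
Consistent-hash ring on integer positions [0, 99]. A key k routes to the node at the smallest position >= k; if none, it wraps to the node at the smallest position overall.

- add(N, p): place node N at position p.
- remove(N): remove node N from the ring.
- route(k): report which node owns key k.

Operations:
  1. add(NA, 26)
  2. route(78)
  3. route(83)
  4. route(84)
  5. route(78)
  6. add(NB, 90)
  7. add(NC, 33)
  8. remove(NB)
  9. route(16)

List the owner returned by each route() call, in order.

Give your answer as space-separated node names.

Answer: NA NA NA NA NA

Derivation:
Op 1: add NA@26 -> ring=[26:NA]
Op 2: route key 78: none >= 78, wrap to smallest pos 26 -> NA
Op 3: route key 83: none >= 83, wrap to smallest pos 26 -> NA
Op 4: route key 84: none >= 84, wrap to smallest pos 26 -> NA
Op 5: route key 78: none >= 78, wrap to smallest pos 26 -> NA
Op 6: add NB@90 -> ring=[26:NA,90:NB]
Op 7: add NC@33 -> ring=[26:NA,33:NC,90:NB]
Op 8: remove NB -> ring=[26:NA,33:NC]
Op 9: route key 16: smallest pos >= 16 is 26 -> NA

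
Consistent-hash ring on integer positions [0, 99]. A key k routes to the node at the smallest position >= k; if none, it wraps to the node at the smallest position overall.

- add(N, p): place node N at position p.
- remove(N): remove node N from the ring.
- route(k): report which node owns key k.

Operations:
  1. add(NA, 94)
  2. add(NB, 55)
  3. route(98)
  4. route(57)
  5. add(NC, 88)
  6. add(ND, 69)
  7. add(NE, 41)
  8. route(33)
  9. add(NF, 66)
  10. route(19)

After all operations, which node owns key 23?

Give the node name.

Op 1: add NA@94 -> ring=[94:NA]
Op 2: add NB@55 -> ring=[55:NB,94:NA]
Op 3: route key 98: none >= 98, wrap to smallest pos 55 -> NB
Op 4: route key 57: smallest pos >= 57 is 94 -> NA
Op 5: add NC@88 -> ring=[55:NB,88:NC,94:NA]
Op 6: add ND@69 -> ring=[55:NB,69:ND,88:NC,94:NA]
Op 7: add NE@41 -> ring=[41:NE,55:NB,69:ND,88:NC,94:NA]
Op 8: route key 33: smallest pos >= 33 is 41 -> NE
Op 9: add NF@66 -> ring=[41:NE,55:NB,66:NF,69:ND,88:NC,94:NA]
Op 10: route key 19: smallest pos >= 19 is 41 -> NE
Final route key 23: smallest pos >= 23 is 41 -> NE

Answer: NE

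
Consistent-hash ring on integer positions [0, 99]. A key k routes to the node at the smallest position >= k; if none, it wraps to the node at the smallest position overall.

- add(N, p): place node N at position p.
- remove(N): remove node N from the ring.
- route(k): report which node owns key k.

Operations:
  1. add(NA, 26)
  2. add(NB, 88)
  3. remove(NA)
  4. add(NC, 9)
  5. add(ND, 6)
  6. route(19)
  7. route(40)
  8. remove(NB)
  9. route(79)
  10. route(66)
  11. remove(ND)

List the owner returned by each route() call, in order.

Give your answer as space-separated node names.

Answer: NB NB ND ND

Derivation:
Op 1: add NA@26 -> ring=[26:NA]
Op 2: add NB@88 -> ring=[26:NA,88:NB]
Op 3: remove NA -> ring=[88:NB]
Op 4: add NC@9 -> ring=[9:NC,88:NB]
Op 5: add ND@6 -> ring=[6:ND,9:NC,88:NB]
Op 6: route key 19: smallest pos >= 19 is 88 -> NB
Op 7: route key 40: smallest pos >= 40 is 88 -> NB
Op 8: remove NB -> ring=[6:ND,9:NC]
Op 9: route key 79: none >= 79, wrap to smallest pos 6 -> ND
Op 10: route key 66: none >= 66, wrap to smallest pos 6 -> ND
Op 11: remove ND -> ring=[9:NC]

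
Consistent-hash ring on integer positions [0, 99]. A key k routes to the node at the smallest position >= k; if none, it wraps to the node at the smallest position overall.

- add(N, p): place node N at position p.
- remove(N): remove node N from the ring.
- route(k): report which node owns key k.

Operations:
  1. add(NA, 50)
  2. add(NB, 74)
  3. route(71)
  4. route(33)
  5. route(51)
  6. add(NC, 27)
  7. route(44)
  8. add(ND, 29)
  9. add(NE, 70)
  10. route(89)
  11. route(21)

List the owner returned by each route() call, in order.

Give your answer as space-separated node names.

Answer: NB NA NB NA NC NC

Derivation:
Op 1: add NA@50 -> ring=[50:NA]
Op 2: add NB@74 -> ring=[50:NA,74:NB]
Op 3: route key 71: smallest pos >= 71 is 74 -> NB
Op 4: route key 33: smallest pos >= 33 is 50 -> NA
Op 5: route key 51: smallest pos >= 51 is 74 -> NB
Op 6: add NC@27 -> ring=[27:NC,50:NA,74:NB]
Op 7: route key 44: smallest pos >= 44 is 50 -> NA
Op 8: add ND@29 -> ring=[27:NC,29:ND,50:NA,74:NB]
Op 9: add NE@70 -> ring=[27:NC,29:ND,50:NA,70:NE,74:NB]
Op 10: route key 89: none >= 89, wrap to smallest pos 27 -> NC
Op 11: route key 21: smallest pos >= 21 is 27 -> NC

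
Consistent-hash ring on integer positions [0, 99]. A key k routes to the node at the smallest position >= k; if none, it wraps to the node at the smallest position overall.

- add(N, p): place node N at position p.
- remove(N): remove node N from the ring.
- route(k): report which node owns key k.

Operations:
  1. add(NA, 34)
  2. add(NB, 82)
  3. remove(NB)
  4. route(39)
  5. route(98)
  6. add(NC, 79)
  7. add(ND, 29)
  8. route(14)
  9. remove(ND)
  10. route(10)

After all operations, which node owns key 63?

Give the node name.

Op 1: add NA@34 -> ring=[34:NA]
Op 2: add NB@82 -> ring=[34:NA,82:NB]
Op 3: remove NB -> ring=[34:NA]
Op 4: route key 39: none >= 39, wrap to smallest pos 34 -> NA
Op 5: route key 98: none >= 98, wrap to smallest pos 34 -> NA
Op 6: add NC@79 -> ring=[34:NA,79:NC]
Op 7: add ND@29 -> ring=[29:ND,34:NA,79:NC]
Op 8: route key 14: smallest pos >= 14 is 29 -> ND
Op 9: remove ND -> ring=[34:NA,79:NC]
Op 10: route key 10: smallest pos >= 10 is 34 -> NA
Final route key 63: smallest pos >= 63 is 79 -> NC

Answer: NC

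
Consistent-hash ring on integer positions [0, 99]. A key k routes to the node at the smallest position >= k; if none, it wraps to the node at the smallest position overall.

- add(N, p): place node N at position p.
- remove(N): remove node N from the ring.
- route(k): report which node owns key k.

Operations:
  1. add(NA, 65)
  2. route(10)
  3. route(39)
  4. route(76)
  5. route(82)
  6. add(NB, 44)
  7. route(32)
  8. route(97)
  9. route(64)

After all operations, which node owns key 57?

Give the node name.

Answer: NA

Derivation:
Op 1: add NA@65 -> ring=[65:NA]
Op 2: route key 10: smallest pos >= 10 is 65 -> NA
Op 3: route key 39: smallest pos >= 39 is 65 -> NA
Op 4: route key 76: none >= 76, wrap to smallest pos 65 -> NA
Op 5: route key 82: none >= 82, wrap to smallest pos 65 -> NA
Op 6: add NB@44 -> ring=[44:NB,65:NA]
Op 7: route key 32: smallest pos >= 32 is 44 -> NB
Op 8: route key 97: none >= 97, wrap to smallest pos 44 -> NB
Op 9: route key 64: smallest pos >= 64 is 65 -> NA
Final route key 57: smallest pos >= 57 is 65 -> NA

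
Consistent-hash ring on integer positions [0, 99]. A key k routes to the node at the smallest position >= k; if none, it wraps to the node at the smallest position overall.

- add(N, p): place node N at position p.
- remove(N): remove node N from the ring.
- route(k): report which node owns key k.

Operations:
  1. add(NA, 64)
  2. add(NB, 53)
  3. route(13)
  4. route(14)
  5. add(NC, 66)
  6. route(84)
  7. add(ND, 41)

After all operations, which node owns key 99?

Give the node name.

Op 1: add NA@64 -> ring=[64:NA]
Op 2: add NB@53 -> ring=[53:NB,64:NA]
Op 3: route key 13: smallest pos >= 13 is 53 -> NB
Op 4: route key 14: smallest pos >= 14 is 53 -> NB
Op 5: add NC@66 -> ring=[53:NB,64:NA,66:NC]
Op 6: route key 84: none >= 84, wrap to smallest pos 53 -> NB
Op 7: add ND@41 -> ring=[41:ND,53:NB,64:NA,66:NC]
Final route key 99: none >= 99, wrap to smallest pos 41 -> ND

Answer: ND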